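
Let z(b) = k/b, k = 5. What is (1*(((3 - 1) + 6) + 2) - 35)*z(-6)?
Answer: 125/6 ≈ 20.833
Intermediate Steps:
z(b) = 5/b
(1*(((3 - 1) + 6) + 2) - 35)*z(-6) = (1*(((3 - 1) + 6) + 2) - 35)*(5/(-6)) = (1*((2 + 6) + 2) - 35)*(5*(-⅙)) = (1*(8 + 2) - 35)*(-⅚) = (1*10 - 35)*(-⅚) = (10 - 35)*(-⅚) = -25*(-⅚) = 125/6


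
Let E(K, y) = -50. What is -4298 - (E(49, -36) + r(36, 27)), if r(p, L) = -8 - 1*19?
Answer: -4221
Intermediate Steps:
r(p, L) = -27 (r(p, L) = -8 - 19 = -27)
-4298 - (E(49, -36) + r(36, 27)) = -4298 - (-50 - 27) = -4298 - 1*(-77) = -4298 + 77 = -4221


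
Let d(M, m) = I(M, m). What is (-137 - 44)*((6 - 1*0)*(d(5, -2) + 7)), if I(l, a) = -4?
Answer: -3258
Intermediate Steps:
d(M, m) = -4
(-137 - 44)*((6 - 1*0)*(d(5, -2) + 7)) = (-137 - 44)*((6 - 1*0)*(-4 + 7)) = -181*(6 + 0)*3 = -1086*3 = -181*18 = -3258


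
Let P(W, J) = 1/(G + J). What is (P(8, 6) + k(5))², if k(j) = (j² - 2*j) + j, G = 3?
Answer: 32761/81 ≈ 404.46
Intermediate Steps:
P(W, J) = 1/(3 + J)
k(j) = j² - j
(P(8, 6) + k(5))² = (1/(3 + 6) + 5*(-1 + 5))² = (1/9 + 5*4)² = (⅑ + 20)² = (181/9)² = 32761/81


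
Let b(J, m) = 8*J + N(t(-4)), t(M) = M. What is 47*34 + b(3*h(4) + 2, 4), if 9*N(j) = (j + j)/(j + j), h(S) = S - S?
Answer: 14527/9 ≈ 1614.1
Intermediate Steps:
h(S) = 0
N(j) = ⅑ (N(j) = ((j + j)/(j + j))/9 = ((2*j)/((2*j)))/9 = ((2*j)*(1/(2*j)))/9 = (⅑)*1 = ⅑)
b(J, m) = ⅑ + 8*J (b(J, m) = 8*J + ⅑ = ⅑ + 8*J)
47*34 + b(3*h(4) + 2, 4) = 47*34 + (⅑ + 8*(3*0 + 2)) = 1598 + (⅑ + 8*(0 + 2)) = 1598 + (⅑ + 8*2) = 1598 + (⅑ + 16) = 1598 + 145/9 = 14527/9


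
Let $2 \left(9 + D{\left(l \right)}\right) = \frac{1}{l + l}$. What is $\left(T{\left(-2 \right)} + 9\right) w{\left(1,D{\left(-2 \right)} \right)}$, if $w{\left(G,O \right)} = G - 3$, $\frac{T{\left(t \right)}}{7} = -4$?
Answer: $38$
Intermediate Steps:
$D{\left(l \right)} = -9 + \frac{1}{4 l}$ ($D{\left(l \right)} = -9 + \frac{1}{2 \left(l + l\right)} = -9 + \frac{1}{2 \cdot 2 l} = -9 + \frac{\frac{1}{2} \frac{1}{l}}{2} = -9 + \frac{1}{4 l}$)
$T{\left(t \right)} = -28$ ($T{\left(t \right)} = 7 \left(-4\right) = -28$)
$w{\left(G,O \right)} = -3 + G$
$\left(T{\left(-2 \right)} + 9\right) w{\left(1,D{\left(-2 \right)} \right)} = \left(-28 + 9\right) \left(-3 + 1\right) = \left(-19\right) \left(-2\right) = 38$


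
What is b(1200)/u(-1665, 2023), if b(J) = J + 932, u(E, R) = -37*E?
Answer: 2132/61605 ≈ 0.034608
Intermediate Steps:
b(J) = 932 + J
b(1200)/u(-1665, 2023) = (932 + 1200)/((-37*(-1665))) = 2132/61605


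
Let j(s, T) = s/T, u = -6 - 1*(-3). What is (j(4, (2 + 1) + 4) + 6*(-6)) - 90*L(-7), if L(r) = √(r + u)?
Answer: -248/7 - 90*I*√10 ≈ -35.429 - 284.6*I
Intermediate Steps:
u = -3 (u = -6 + 3 = -3)
L(r) = √(-3 + r) (L(r) = √(r - 3) = √(-3 + r))
(j(4, (2 + 1) + 4) + 6*(-6)) - 90*L(-7) = (4/((2 + 1) + 4) + 6*(-6)) - 90*√(-3 - 7) = (4/(3 + 4) - 36) - 90*I*√10 = (4/7 - 36) - 90*I*√10 = -248/7 - 90*I*√10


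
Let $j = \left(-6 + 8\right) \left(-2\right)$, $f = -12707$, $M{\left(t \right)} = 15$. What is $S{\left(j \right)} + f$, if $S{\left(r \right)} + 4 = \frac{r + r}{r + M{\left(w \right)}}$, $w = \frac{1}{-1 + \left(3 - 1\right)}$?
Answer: $- \frac{139829}{11} \approx -12712.0$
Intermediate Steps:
$w = 1$ ($w = \frac{1}{-1 + 2} = 1^{-1} = 1$)
$j = -4$ ($j = 2 \left(-2\right) = -4$)
$S{\left(r \right)} = -4 + \frac{2 r}{15 + r}$ ($S{\left(r \right)} = -4 + \frac{r + r}{r + 15} = -4 + \frac{2 r}{15 + r}$)
$S{\left(j \right)} + f = \frac{2 \left(-30 - -4\right)}{15 - 4} - 12707 = \frac{2 \left(-30 + 4\right)}{11} - 12707 = 2 \cdot \frac{1}{11} \left(-26\right) - 12707 = - \frac{52}{11} - 12707 = - \frac{139829}{11}$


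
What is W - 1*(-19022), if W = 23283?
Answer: 42305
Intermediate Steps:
W - 1*(-19022) = 23283 - 1*(-19022) = 23283 + 19022 = 42305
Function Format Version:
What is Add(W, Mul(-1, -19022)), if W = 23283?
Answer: 42305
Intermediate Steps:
Add(W, Mul(-1, -19022)) = Add(23283, Mul(-1, -19022)) = Add(23283, 19022) = 42305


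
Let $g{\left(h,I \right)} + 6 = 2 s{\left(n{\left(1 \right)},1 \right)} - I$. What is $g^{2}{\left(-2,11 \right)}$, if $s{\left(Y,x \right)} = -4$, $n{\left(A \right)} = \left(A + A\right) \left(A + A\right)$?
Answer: $625$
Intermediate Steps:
$n{\left(A \right)} = 4 A^{2}$ ($n{\left(A \right)} = 2 A 2 A = 4 A^{2}$)
$g{\left(h,I \right)} = -14 - I$ ($g{\left(h,I \right)} = -6 - \left(8 + I\right) = -14 - I$)
$g^{2}{\left(-2,11 \right)} = \left(-14 - 11\right)^{2} = \left(-25\right)^{2} = 625$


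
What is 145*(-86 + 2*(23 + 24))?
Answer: 1160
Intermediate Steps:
145*(-86 + 2*(23 + 24)) = 145*(-86 + 2*47) = 145*(-86 + 94) = 145*8 = 1160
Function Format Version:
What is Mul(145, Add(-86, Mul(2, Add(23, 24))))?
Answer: 1160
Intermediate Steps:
Mul(145, Add(-86, Mul(2, Add(23, 24)))) = Mul(145, Add(-86, Mul(2, 47))) = Mul(145, Add(-86, 94)) = Mul(145, 8) = 1160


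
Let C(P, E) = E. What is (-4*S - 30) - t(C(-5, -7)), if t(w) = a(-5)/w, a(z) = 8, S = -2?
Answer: -146/7 ≈ -20.857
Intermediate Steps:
t(w) = 8/w
(-4*S - 30) - t(C(-5, -7)) = (-4*(-2) - 30) - 8/(-7) = (8 - 30) - 8*(-1)/7 = -22 - 1*(-8/7) = -22 + 8/7 = -146/7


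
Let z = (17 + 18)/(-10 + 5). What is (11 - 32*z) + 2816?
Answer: 3051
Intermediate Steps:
z = -7 (z = 35/(-5) = 35*(-⅕) = -7)
(11 - 32*z) + 2816 = (11 - 32*(-7)) + 2816 = (11 + 224) + 2816 = 235 + 2816 = 3051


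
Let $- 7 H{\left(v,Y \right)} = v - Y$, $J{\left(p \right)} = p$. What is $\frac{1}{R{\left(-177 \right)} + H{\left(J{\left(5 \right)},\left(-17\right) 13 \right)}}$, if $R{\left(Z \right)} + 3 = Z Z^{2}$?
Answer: $- \frac{7}{38816878} \approx -1.8033 \cdot 10^{-7}$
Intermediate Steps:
$R{\left(Z \right)} = -3 + Z^{3}$ ($R{\left(Z \right)} = -3 + Z Z^{2} = -3 + Z^{3}$)
$H{\left(v,Y \right)} = - \frac{v}{7} + \frac{Y}{7}$ ($H{\left(v,Y \right)} = - \frac{v - Y}{7} = - \frac{v}{7} + \frac{Y}{7}$)
$\frac{1}{R{\left(-177 \right)} + H{\left(J{\left(5 \right)},\left(-17\right) 13 \right)}} = \frac{1}{\left(-3 + \left(-177\right)^{3}\right) + \left(\left(- \frac{1}{7}\right) 5 + \frac{\left(-17\right) 13}{7}\right)} = \frac{1}{\left(-3 - 5545233\right) + \left(- \frac{5}{7} + \frac{1}{7} \left(-221\right)\right)} = \frac{1}{-5545236 - \frac{226}{7}} = \frac{1}{- \frac{38816878}{7}} = - \frac{7}{38816878}$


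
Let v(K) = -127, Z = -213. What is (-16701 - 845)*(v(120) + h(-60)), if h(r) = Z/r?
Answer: 21660537/10 ≈ 2.1661e+6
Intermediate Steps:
h(r) = -213/r
(-16701 - 845)*(v(120) + h(-60)) = (-16701 - 845)*(-127 - 213/(-60)) = -17546*(-127 - 213*(-1/60)) = -17546*(-127 + 71/20) = -17546*(-2469/20) = 21660537/10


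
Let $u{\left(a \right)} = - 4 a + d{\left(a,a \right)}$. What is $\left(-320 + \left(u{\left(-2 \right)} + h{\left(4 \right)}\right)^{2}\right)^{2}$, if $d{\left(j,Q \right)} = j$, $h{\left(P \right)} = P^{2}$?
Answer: $26896$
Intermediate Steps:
$u{\left(a \right)} = - 3 a$ ($u{\left(a \right)} = - 4 a + a = - 3 a$)
$\left(-320 + \left(u{\left(-2 \right)} + h{\left(4 \right)}\right)^{2}\right)^{2} = \left(-320 + \left(\left(-3\right) \left(-2\right) + 4^{2}\right)^{2}\right)^{2} = \left(-320 + \left(6 + 16\right)^{2}\right)^{2} = \left(-320 + 22^{2}\right)^{2} = \left(-320 + 484\right)^{2} = 164^{2} = 26896$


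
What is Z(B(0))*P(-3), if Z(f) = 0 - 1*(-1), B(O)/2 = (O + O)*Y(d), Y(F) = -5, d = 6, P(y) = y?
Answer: -3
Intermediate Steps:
B(O) = -20*O (B(O) = 2*((O + O)*(-5)) = 2*((2*O)*(-5)) = 2*(-10*O) = -20*O)
Z(f) = 1 (Z(f) = 0 + 1 = 1)
Z(B(0))*P(-3) = 1*(-3) = -3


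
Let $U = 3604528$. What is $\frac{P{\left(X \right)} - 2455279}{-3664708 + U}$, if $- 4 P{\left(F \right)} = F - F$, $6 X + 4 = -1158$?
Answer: $\frac{2455279}{60180} \approx 40.799$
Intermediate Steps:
$X = - \frac{581}{3}$ ($X = - \frac{2}{3} + \frac{1}{6} \left(-1158\right) = - \frac{2}{3} - 193 = - \frac{581}{3} \approx -193.67$)
$P{\left(F \right)} = 0$ ($P{\left(F \right)} = - \frac{F - F}{4} = \left(- \frac{1}{4}\right) 0 = 0$)
$\frac{P{\left(X \right)} - 2455279}{-3664708 + U} = \frac{0 - 2455279}{-3664708 + 3604528} = - \frac{2455279}{-60180} = \left(-2455279\right) \left(- \frac{1}{60180}\right) = \frac{2455279}{60180}$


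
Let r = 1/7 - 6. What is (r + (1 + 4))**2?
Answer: 36/49 ≈ 0.73469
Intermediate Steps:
r = -41/7 (r = 1/7 - 6 = -41/7 ≈ -5.8571)
(r + (1 + 4))**2 = (-41/7 + (1 + 4))**2 = (-41/7 + 5)**2 = (-6/7)**2 = 36/49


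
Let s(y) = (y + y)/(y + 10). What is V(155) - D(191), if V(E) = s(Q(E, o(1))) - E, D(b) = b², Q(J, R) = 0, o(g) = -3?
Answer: -36636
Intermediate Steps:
s(y) = 2*y/(10 + y) (s(y) = (2*y)/(10 + y) = 2*y/(10 + y))
V(E) = -E (V(E) = 2*0/(10 + 0) - E = 2*0/10 - E = 2*0*(⅒) - E = 0 - E = -E)
V(155) - D(191) = -1*155 - 1*191² = -155 - 1*36481 = -155 - 36481 = -36636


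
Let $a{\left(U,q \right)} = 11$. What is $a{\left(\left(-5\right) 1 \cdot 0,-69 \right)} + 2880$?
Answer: $2891$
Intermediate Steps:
$a{\left(\left(-5\right) 1 \cdot 0,-69 \right)} + 2880 = 11 + 2880 = 2891$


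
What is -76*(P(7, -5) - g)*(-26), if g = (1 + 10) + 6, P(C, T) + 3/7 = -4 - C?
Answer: -393224/7 ≈ -56175.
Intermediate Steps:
P(C, T) = -31/7 - C (P(C, T) = -3/7 + (-4 - C) = -31/7 - C)
g = 17 (g = 11 + 6 = 17)
-76*(P(7, -5) - g)*(-26) = -76*((-31/7 - 1*7) - 1*17)*(-26) = -76*((-31/7 - 7) - 17)*(-26) = -76*(-80/7 - 17)*(-26) = -76*(-199/7)*(-26) = (15124/7)*(-26) = -393224/7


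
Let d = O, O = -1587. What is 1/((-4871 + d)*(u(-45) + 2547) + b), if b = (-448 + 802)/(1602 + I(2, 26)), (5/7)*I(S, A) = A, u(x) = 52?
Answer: -4096/68748663947 ≈ -5.9579e-8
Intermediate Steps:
I(S, A) = 7*A/5
d = -1587
b = 885/4096 (b = (-448 + 802)/(1602 + (7/5)*26) = 354/(1602 + 182/5) = 354/(8192/5) = 354*(5/8192) = 885/4096 ≈ 0.21606)
1/((-4871 + d)*(u(-45) + 2547) + b) = 1/((-4871 - 1587)*(52 + 2547) + 885/4096) = 1/(-6458*2599 + 885/4096) = 1/(-16784342 + 885/4096) = 1/(-68748663947/4096) = -4096/68748663947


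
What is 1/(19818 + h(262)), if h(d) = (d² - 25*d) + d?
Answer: 1/82174 ≈ 1.2169e-5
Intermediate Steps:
h(d) = d² - 24*d
1/(19818 + h(262)) = 1/(19818 + 262*(-24 + 262)) = 1/(19818 + 262*238) = 1/(19818 + 62356) = 1/82174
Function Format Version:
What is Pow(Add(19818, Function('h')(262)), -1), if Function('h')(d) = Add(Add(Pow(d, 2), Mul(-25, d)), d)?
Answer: Rational(1, 82174) ≈ 1.2169e-5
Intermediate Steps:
Function('h')(d) = Add(Pow(d, 2), Mul(-24, d))
Pow(Add(19818, Function('h')(262)), -1) = Pow(Add(19818, Mul(262, Add(-24, 262))), -1) = Pow(Add(19818, Mul(262, 238)), -1) = Pow(Add(19818, 62356), -1) = Pow(82174, -1) = Rational(1, 82174)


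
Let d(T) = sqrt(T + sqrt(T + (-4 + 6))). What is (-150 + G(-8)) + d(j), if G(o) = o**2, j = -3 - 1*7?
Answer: -86 + sqrt(-10 + 2*I*sqrt(2)) ≈ -85.557 + 3.1931*I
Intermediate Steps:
j = -10 (j = -3 - 7 = -10)
d(T) = sqrt(T + sqrt(2 + T)) (d(T) = sqrt(T + sqrt(T + 2)) = sqrt(T + sqrt(2 + T)))
(-150 + G(-8)) + d(j) = (-150 + (-8)**2) + sqrt(-10 + sqrt(2 - 10)) = (-150 + 64) + sqrt(-10 + sqrt(-8)) = -86 + sqrt(-10 + 2*I*sqrt(2))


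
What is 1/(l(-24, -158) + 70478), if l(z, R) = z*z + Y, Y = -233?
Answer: 1/70821 ≈ 1.4120e-5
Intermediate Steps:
l(z, R) = -233 + z² (l(z, R) = z*z - 233 = z² - 233 = -233 + z²)
1/(l(-24, -158) + 70478) = 1/((-233 + (-24)²) + 70478) = 1/((-233 + 576) + 70478) = 1/(343 + 70478) = 1/70821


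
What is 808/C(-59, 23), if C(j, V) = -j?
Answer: 808/59 ≈ 13.695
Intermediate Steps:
808/C(-59, 23) = 808/((-1*(-59))) = 808/59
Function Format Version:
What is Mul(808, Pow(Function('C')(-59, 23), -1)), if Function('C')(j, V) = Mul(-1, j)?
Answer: Rational(808, 59) ≈ 13.695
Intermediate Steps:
Mul(808, Pow(Function('C')(-59, 23), -1)) = Mul(808, Pow(Mul(-1, -59), -1)) = Mul(808, Pow(59, -1)) = Mul(808, Rational(1, 59)) = Rational(808, 59)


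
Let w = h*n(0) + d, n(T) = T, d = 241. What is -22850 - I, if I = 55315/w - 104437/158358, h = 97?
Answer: -880788155753/38164278 ≈ -23079.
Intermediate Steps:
w = 241 (w = 97*0 + 241 = 0 + 241 = 241)
I = 8734403453/38164278 (I = 55315/241 - 104437/158358 = 8734403453/38164278 ≈ 228.86)
-22850 - I = -22850 - 1*8734403453/38164278 = -22850 - 8734403453/38164278 = -880788155753/38164278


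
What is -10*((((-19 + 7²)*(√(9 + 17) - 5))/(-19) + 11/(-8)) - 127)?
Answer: 91565/76 + 300*√26/19 ≈ 1285.3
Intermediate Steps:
-10*((((-19 + 7²)*(√(9 + 17) - 5))/(-19) + 11/(-8)) - 127) = -10*((((-19 + 49)*(√26 - 5))*(-1/19) + 11*(-⅛)) - 127) = -10*(((30*(-5 + √26))*(-1/19) - 11/8) - 127) = -10*(((-150 + 30*√26)*(-1/19) - 11/8) - 127) = -10*(((150/19 - 30*√26/19) - 11/8) - 127) = -10*((991/152 - 30*√26/19) - 127) = -10*(-18313/152 - 30*√26/19) = 91565/76 + 300*√26/19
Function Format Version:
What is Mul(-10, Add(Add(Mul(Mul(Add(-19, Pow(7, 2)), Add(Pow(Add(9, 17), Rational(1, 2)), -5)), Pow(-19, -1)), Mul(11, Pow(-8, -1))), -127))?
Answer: Add(Rational(91565, 76), Mul(Rational(300, 19), Pow(26, Rational(1, 2)))) ≈ 1285.3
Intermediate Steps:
Mul(-10, Add(Add(Mul(Mul(Add(-19, Pow(7, 2)), Add(Pow(Add(9, 17), Rational(1, 2)), -5)), Pow(-19, -1)), Mul(11, Pow(-8, -1))), -127)) = Mul(-10, Add(Add(Mul(Mul(Add(-19, 49), Add(Pow(26, Rational(1, 2)), -5)), Rational(-1, 19)), Mul(11, Rational(-1, 8))), -127)) = Mul(-10, Add(Add(Mul(Mul(30, Add(-5, Pow(26, Rational(1, 2)))), Rational(-1, 19)), Rational(-11, 8)), -127)) = Mul(-10, Add(Add(Mul(Add(-150, Mul(30, Pow(26, Rational(1, 2)))), Rational(-1, 19)), Rational(-11, 8)), -127)) = Mul(-10, Add(Add(Add(Rational(150, 19), Mul(Rational(-30, 19), Pow(26, Rational(1, 2)))), Rational(-11, 8)), -127)) = Mul(-10, Add(Add(Rational(991, 152), Mul(Rational(-30, 19), Pow(26, Rational(1, 2)))), -127)) = Mul(-10, Add(Rational(-18313, 152), Mul(Rational(-30, 19), Pow(26, Rational(1, 2))))) = Add(Rational(91565, 76), Mul(Rational(300, 19), Pow(26, Rational(1, 2))))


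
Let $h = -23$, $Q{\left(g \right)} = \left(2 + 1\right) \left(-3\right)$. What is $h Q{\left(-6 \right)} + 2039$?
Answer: $2246$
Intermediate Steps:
$Q{\left(g \right)} = -9$ ($Q{\left(g \right)} = 3 \left(-3\right) = -9$)
$h Q{\left(-6 \right)} + 2039 = \left(-23\right) \left(-9\right) + 2039 = 207 + 2039 = 2246$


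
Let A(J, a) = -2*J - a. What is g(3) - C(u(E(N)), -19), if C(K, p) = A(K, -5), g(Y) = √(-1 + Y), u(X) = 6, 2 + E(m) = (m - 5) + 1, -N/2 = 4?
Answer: 7 + √2 ≈ 8.4142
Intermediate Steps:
N = -8 (N = -2*4 = -8)
E(m) = -6 + m (E(m) = -2 + ((m - 5) + 1) = -2 + ((-5 + m) + 1) = -2 + (-4 + m) = -6 + m)
A(J, a) = -a - 2*J
C(K, p) = 5 - 2*K (C(K, p) = -1*(-5) - 2*K = 5 - 2*K)
g(3) - C(u(E(N)), -19) = √(-1 + 3) - (5 - 2*6) = √2 - (5 - 12) = √2 - 1*(-7) = √2 + 7 = 7 + √2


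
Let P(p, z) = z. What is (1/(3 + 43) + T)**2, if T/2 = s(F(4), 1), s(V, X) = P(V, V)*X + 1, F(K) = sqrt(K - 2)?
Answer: 25577/2116 + 186*sqrt(2)/23 ≈ 23.524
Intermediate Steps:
F(K) = sqrt(-2 + K)
s(V, X) = 1 + V*X (s(V, X) = V*X + 1 = 1 + V*X)
T = 2 + 2*sqrt(2) (T = 2*(1 + sqrt(-2 + 4)*1) = 2*(1 + sqrt(2)*1) = 2*(1 + sqrt(2)) = 2 + 2*sqrt(2) ≈ 4.8284)
(1/(3 + 43) + T)**2 = (1/(3 + 43) + (2 + 2*sqrt(2)))**2 = (1/46 + (2 + 2*sqrt(2)))**2 = (93/46 + 2*sqrt(2))**2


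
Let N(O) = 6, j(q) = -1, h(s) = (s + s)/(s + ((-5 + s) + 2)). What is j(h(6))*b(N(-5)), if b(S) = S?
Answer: -6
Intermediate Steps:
h(s) = 2*s/(-3 + 2*s) (h(s) = (2*s)/(s + (-3 + s)) = (2*s)/(-3 + 2*s) = 2*s/(-3 + 2*s))
j(h(6))*b(N(-5)) = -1*6 = -6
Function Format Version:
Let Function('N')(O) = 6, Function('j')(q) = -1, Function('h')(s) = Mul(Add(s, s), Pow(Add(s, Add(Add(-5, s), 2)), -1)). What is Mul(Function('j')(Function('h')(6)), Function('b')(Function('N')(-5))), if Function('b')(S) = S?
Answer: -6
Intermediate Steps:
Function('h')(s) = Mul(2, s, Pow(Add(-3, Mul(2, s)), -1)) (Function('h')(s) = Mul(Mul(2, s), Pow(Add(s, Add(-3, s)), -1)) = Mul(Mul(2, s), Pow(Add(-3, Mul(2, s)), -1)) = Mul(2, s, Pow(Add(-3, Mul(2, s)), -1)))
Mul(Function('j')(Function('h')(6)), Function('b')(Function('N')(-5))) = Mul(-1, 6) = -6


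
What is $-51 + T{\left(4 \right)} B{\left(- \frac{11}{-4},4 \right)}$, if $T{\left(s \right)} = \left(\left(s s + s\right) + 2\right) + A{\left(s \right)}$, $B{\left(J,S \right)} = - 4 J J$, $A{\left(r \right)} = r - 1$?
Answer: $- \frac{3229}{4} \approx -807.25$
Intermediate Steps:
$A{\left(r \right)} = -1 + r$ ($A{\left(r \right)} = r - 1 = -1 + r$)
$B{\left(J,S \right)} = - 4 J^{2}$
$T{\left(s \right)} = 1 + s^{2} + 2 s$ ($T{\left(s \right)} = \left(\left(s s + s\right) + 2\right) + \left(-1 + s\right) = \left(\left(s^{2} + s\right) + 2\right) + \left(-1 + s\right) = \left(\left(s + s^{2}\right) + 2\right) + \left(-1 + s\right) = \left(2 + s + s^{2}\right) + \left(-1 + s\right) = 1 + s^{2} + 2 s$)
$-51 + T{\left(4 \right)} B{\left(- \frac{11}{-4},4 \right)} = -51 + \left(1 + 4^{2} + 2 \cdot 4\right) \left(- 4 \left(- \frac{11}{-4}\right)^{2}\right) = -51 + \left(1 + 16 + 8\right) \left(- 4 \left(\left(-11\right) \left(- \frac{1}{4}\right)\right)^{2}\right) = -51 + 25 \left(- 4 \left(\frac{11}{4}\right)^{2}\right) = -51 + 25 \left(\left(-4\right) \frac{121}{16}\right) = -51 + 25 \left(- \frac{121}{4}\right) = -51 - \frac{3025}{4} = - \frac{3229}{4}$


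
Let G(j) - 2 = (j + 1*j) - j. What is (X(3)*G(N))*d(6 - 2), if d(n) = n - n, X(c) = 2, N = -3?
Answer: 0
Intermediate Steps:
d(n) = 0
G(j) = 2 + j (G(j) = 2 + ((j + 1*j) - j) = 2 + ((j + j) - j) = 2 + (2*j - j) = 2 + j)
(X(3)*G(N))*d(6 - 2) = (2*(2 - 3))*0 = (2*(-1))*0 = -2*0 = 0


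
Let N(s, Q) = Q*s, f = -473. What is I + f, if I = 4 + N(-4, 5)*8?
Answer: -629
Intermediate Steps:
I = -156 (I = 4 + (5*(-4))*8 = 4 - 20*8 = 4 - 160 = -156)
I + f = -156 - 473 = -629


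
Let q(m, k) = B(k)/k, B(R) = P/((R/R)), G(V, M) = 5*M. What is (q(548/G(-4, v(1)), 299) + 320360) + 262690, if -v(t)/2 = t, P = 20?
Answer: 174331970/299 ≈ 5.8305e+5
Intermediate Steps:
v(t) = -2*t
B(R) = 20 (B(R) = 20/((R/R)) = 20/1 = 20*1 = 20)
q(m, k) = 20/k
(q(548/G(-4, v(1)), 299) + 320360) + 262690 = (20/299 + 320360) + 262690 = 95787660/299 + 262690 = 174331970/299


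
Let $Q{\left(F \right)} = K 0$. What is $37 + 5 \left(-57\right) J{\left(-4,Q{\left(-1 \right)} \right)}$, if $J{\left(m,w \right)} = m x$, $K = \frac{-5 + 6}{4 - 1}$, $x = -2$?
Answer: $-2243$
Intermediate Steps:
$K = \frac{1}{3}$ ($K = 1 \cdot \frac{1}{3} = \frac{1}{3} \approx 0.33333$)
$Q{\left(F \right)} = 0$ ($Q{\left(F \right)} = \frac{1}{3} \cdot 0 = 0$)
$J{\left(m,w \right)} = - 2 m$ ($J{\left(m,w \right)} = m \left(-2\right) = - 2 m$)
$37 + 5 \left(-57\right) J{\left(-4,Q{\left(-1 \right)} \right)} = 37 + 5 \left(-57\right) \left(\left(-2\right) \left(-4\right)\right) = 37 - 2280 = -2243$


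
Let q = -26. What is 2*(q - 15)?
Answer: -82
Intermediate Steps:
2*(q - 15) = 2*(-26 - 15) = 2*(-41) = -82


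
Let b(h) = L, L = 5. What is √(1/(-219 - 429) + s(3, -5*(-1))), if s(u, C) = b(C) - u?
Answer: √2590/36 ≈ 1.4137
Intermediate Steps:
b(h) = 5
s(u, C) = 5 - u
√(1/(-219 - 429) + s(3, -5*(-1))) = √(1/(-219 - 429) + (5 - 1*3)) = √(1/(-648) + (5 - 3)) = √(-1/648 + 2) = √(1295/648) = √2590/36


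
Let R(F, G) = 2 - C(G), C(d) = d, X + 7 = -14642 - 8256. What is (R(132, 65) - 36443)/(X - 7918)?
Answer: 36506/30823 ≈ 1.1844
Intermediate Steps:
X = -22905 (X = -7 + (-14642 - 8256) = -7 - 22898 = -22905)
R(F, G) = 2 - G
(R(132, 65) - 36443)/(X - 7918) = ((2 - 1*65) - 36443)/(-22905 - 7918) = ((2 - 65) - 36443)/(-30823) = (-63 - 36443)*(-1/30823) = -36506*(-1/30823) = 36506/30823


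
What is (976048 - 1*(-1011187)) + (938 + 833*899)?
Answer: 2737040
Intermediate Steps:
(976048 - 1*(-1011187)) + (938 + 833*899) = (976048 + 1011187) + (938 + 748867) = 1987235 + 749805 = 2737040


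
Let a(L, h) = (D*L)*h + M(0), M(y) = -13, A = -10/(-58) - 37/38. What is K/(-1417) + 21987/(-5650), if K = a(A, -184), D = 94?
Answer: -60270692679/4411333550 ≈ -13.663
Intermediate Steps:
A = -883/1102 (A = -10*(-1/58) - 37*1/38 = 5/29 - 37/38 = -883/1102 ≈ -0.80127)
a(L, h) = -13 + 94*L*h (a(L, h) = (94*L)*h - 13 = 94*L*h - 13 = -13 + 94*L*h)
K = 7629021/551 (K = -13 + 94*(-883/1102)*(-184) = -13 + 7636184/551 = 7629021/551 ≈ 13846.)
K/(-1417) + 21987/(-5650) = (7629021/551)/(-1417) + 21987/(-5650) = (7629021/551)*(-1/1417) + 21987*(-1/5650) = -7629021/780767 - 21987/5650 = -60270692679/4411333550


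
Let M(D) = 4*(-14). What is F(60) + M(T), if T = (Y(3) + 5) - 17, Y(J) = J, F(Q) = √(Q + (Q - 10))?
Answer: -56 + √110 ≈ -45.512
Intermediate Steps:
F(Q) = √(-10 + 2*Q) (F(Q) = √(Q + (-10 + Q)) = √(-10 + 2*Q))
T = -9 (T = (3 + 5) - 17 = 8 - 17 = -9)
M(D) = -56
F(60) + M(T) = √(-10 + 2*60) - 56 = √(-10 + 120) - 56 = √110 - 56 = -56 + √110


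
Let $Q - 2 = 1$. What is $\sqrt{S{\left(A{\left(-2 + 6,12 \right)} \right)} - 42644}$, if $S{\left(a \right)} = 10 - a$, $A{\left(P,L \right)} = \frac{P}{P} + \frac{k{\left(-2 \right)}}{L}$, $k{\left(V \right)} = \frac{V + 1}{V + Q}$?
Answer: $\frac{i \sqrt{1534857}}{6} \approx 206.48 i$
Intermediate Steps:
$Q = 3$ ($Q = 2 + 1 = 3$)
$k{\left(V \right)} = \frac{1 + V}{3 + V}$ ($k{\left(V \right)} = \frac{V + 1}{V + 3} = \frac{1 + V}{3 + V}$)
$A{\left(P,L \right)} = 1 - \frac{1}{L}$ ($A{\left(P,L \right)} = \frac{P}{P} + \frac{\frac{1}{3 - 2} \left(1 - 2\right)}{L} = 1 + \frac{1^{-1} \left(-1\right)}{L} = 1 + \frac{1 \left(-1\right)}{L} = 1 - \frac{1}{L}$)
$\sqrt{S{\left(A{\left(-2 + 6,12 \right)} \right)} - 42644} = \sqrt{\left(10 - \frac{-1 + 12}{12}\right) - 42644} = \sqrt{\left(10 - \frac{1}{12} \cdot 11\right) - 42644} = \sqrt{\left(10 - \frac{11}{12}\right) - 42644} = \sqrt{\frac{109}{12} - 42644} = \sqrt{- \frac{511619}{12}} = \frac{i \sqrt{1534857}}{6}$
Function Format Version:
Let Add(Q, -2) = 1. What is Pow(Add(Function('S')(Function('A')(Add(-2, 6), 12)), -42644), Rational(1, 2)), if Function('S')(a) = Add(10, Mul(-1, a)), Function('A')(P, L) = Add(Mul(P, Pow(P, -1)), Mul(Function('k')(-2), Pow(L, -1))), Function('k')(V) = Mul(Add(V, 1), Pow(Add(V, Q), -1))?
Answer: Mul(Rational(1, 6), I, Pow(1534857, Rational(1, 2))) ≈ Mul(206.48, I)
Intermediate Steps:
Q = 3 (Q = Add(2, 1) = 3)
Function('k')(V) = Mul(Pow(Add(3, V), -1), Add(1, V)) (Function('k')(V) = Mul(Add(V, 1), Pow(Add(V, 3), -1)) = Mul(Add(1, V), Pow(Add(3, V), -1)) = Mul(Pow(Add(3, V), -1), Add(1, V)))
Function('A')(P, L) = Add(1, Mul(-1, Pow(L, -1))) (Function('A')(P, L) = Add(Mul(P, Pow(P, -1)), Mul(Mul(Pow(Add(3, -2), -1), Add(1, -2)), Pow(L, -1))) = Add(1, Mul(Mul(Pow(1, -1), -1), Pow(L, -1))) = Add(1, Mul(Mul(1, -1), Pow(L, -1))) = Add(1, Mul(-1, Pow(L, -1))))
Pow(Add(Function('S')(Function('A')(Add(-2, 6), 12)), -42644), Rational(1, 2)) = Pow(Add(Add(10, Mul(-1, Mul(Pow(12, -1), Add(-1, 12)))), -42644), Rational(1, 2)) = Pow(Add(Add(10, Mul(-1, Mul(Rational(1, 12), 11))), -42644), Rational(1, 2)) = Pow(Add(Add(10, Mul(-1, Rational(11, 12))), -42644), Rational(1, 2)) = Pow(Add(Add(10, Rational(-11, 12)), -42644), Rational(1, 2)) = Pow(Add(Rational(109, 12), -42644), Rational(1, 2)) = Pow(Rational(-511619, 12), Rational(1, 2)) = Mul(Rational(1, 6), I, Pow(1534857, Rational(1, 2)))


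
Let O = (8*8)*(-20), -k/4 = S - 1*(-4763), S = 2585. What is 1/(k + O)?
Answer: -1/30672 ≈ -3.2603e-5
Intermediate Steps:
k = -29392 (k = -4*(2585 - 1*(-4763)) = -4*(2585 + 4763) = -4*7348 = -29392)
O = -1280 (O = 64*(-20) = -1280)
1/(k + O) = 1/(-29392 - 1280) = 1/(-30672) = -1/30672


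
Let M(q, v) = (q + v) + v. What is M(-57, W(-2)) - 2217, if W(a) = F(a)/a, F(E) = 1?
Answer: -2275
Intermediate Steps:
W(a) = 1/a
M(q, v) = q + 2*v
M(-57, W(-2)) - 2217 = (-57 + 2/(-2)) - 2217 = (-57 + 2*(-1/2)) - 2217 = (-57 - 1) - 2217 = -58 - 2217 = -2275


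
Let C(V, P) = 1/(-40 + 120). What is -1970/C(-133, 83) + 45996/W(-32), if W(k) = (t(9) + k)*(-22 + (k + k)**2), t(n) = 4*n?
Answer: -214016967/1358 ≈ -1.5760e+5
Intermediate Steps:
C(V, P) = 1/80
W(k) = (-22 + 4*k**2)*(36 + k) (W(k) = (4*9 + k)*(-22 + (k + k)**2) = (36 + k)*(-22 + (2*k)**2) = (36 + k)*(-22 + 4*k**2) = (-22 + 4*k**2)*(36 + k))
-1970/C(-133, 83) + 45996/W(-32) = -1970/1/80 + 45996/(-792 - 22*(-32) + 4*(-32)**3 + 144*(-32)**2) = -1970*80 + 45996/(-792 + 704 + 4*(-32768) + 144*1024) = -157600 + 45996/(-792 + 704 - 131072 + 147456) = -157600 + 45996/16296 = -157600 + 45996*(1/16296) = -157600 + 3833/1358 = -214016967/1358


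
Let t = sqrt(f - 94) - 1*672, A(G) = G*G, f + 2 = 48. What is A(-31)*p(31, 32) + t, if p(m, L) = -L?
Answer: -31424 + 4*I*sqrt(3) ≈ -31424.0 + 6.9282*I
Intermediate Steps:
f = 46 (f = -2 + 48 = 46)
A(G) = G**2
t = -672 + 4*I*sqrt(3) (t = sqrt(46 - 94) - 1*672 = sqrt(-48) - 672 = 4*I*sqrt(3) - 672 = -672 + 4*I*sqrt(3) ≈ -672.0 + 6.9282*I)
A(-31)*p(31, 32) + t = (-31)**2*(-1*32) + (-672 + 4*I*sqrt(3)) = 961*(-32) + (-672 + 4*I*sqrt(3)) = -30752 + (-672 + 4*I*sqrt(3)) = -31424 + 4*I*sqrt(3)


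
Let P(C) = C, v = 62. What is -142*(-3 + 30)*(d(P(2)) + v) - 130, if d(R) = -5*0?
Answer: -237838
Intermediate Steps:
d(R) = 0
-142*(-3 + 30)*(d(P(2)) + v) - 130 = -142*(-3 + 30)*(0 + 62) - 130 = -3834*62 - 130 = -142*1674 - 130 = -237708 - 130 = -237838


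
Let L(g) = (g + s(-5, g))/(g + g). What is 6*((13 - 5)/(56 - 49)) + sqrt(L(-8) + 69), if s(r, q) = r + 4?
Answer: 48/7 + sqrt(1113)/4 ≈ 15.198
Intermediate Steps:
s(r, q) = 4 + r
L(g) = (-1 + g)/(2*g) (L(g) = (g + (4 - 5))/(g + g) = (g - 1)/((2*g)) = (-1 + g)*(1/(2*g)) = (-1 + g)/(2*g))
6*((13 - 5)/(56 - 49)) + sqrt(L(-8) + 69) = 6*((13 - 5)/(56 - 49)) + sqrt((1/2)*(-1 - 8)/(-8) + 69) = 6*(8/7) + sqrt((1/2)*(-1/8)*(-9) + 69) = 6*(8*(1/7)) + sqrt(9/16 + 69) = 6*(8/7) + sqrt(1113/16) = 48/7 + sqrt(1113)/4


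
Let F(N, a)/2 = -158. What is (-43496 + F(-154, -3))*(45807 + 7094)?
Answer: -2317698612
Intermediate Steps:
F(N, a) = -316 (F(N, a) = 2*(-158) = -316)
(-43496 + F(-154, -3))*(45807 + 7094) = (-43496 - 316)*(45807 + 7094) = -43812*52901 = -2317698612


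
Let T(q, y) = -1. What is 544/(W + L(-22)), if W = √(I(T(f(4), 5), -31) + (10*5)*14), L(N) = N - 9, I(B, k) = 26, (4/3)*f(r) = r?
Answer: -16864/235 - 5984*√6/235 ≈ -134.14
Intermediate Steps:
f(r) = 3*r/4
L(N) = -9 + N
W = 11*√6 (W = √(26 + (10*5)*14) = √(26 + 50*14) = √(26 + 700) = √726 = 11*√6 ≈ 26.944)
544/(W + L(-22)) = 544/(11*√6 + (-9 - 22)) = 544/(11*√6 - 31) = 544/(-31 + 11*√6)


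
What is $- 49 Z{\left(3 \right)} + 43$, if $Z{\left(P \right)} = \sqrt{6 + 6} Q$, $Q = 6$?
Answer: $43 - 588 \sqrt{3} \approx -975.45$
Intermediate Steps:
$Z{\left(P \right)} = 12 \sqrt{3}$ ($Z{\left(P \right)} = \sqrt{6 + 6} \cdot 6 = \sqrt{12} \cdot 6 = 2 \sqrt{3} \cdot 6 = 12 \sqrt{3}$)
$- 49 Z{\left(3 \right)} + 43 = - 49 \cdot 12 \sqrt{3} + 43 = - 588 \sqrt{3} + 43 = 43 - 588 \sqrt{3}$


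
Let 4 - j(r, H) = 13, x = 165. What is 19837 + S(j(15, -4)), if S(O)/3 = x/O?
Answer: 19782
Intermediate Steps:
j(r, H) = -9 (j(r, H) = 4 - 1*13 = 4 - 13 = -9)
S(O) = 495/O (S(O) = 3*(165/O) = 495/O)
19837 + S(j(15, -4)) = 19837 + 495/(-9) = 19837 + 495*(-1/9) = 19837 - 55 = 19782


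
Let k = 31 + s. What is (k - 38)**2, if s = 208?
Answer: 40401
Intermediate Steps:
k = 239 (k = 31 + 208 = 239)
(k - 38)**2 = (239 - 38)**2 = 201**2 = 40401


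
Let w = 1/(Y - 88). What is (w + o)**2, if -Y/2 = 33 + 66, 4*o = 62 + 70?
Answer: 89056969/81796 ≈ 1088.8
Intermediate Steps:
o = 33 (o = (62 + 70)/4 = (1/4)*132 = 33)
Y = -198 (Y = -2*(33 + 66) = -2*99 = -198)
w = -1/286 (w = 1/(-198 - 88) = 1/(-286) = -1/286 ≈ -0.0034965)
(w + o)**2 = (-1/286 + 33)**2 = (9437/286)**2 = 89056969/81796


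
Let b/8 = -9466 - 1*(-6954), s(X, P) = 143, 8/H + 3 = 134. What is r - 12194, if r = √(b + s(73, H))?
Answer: -12194 + 3*I*√2217 ≈ -12194.0 + 141.26*I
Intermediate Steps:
H = 8/131 (H = 8/(-3 + 134) = 8/131 ≈ 0.061069)
b = -20096 (b = 8*(-9466 - 1*(-6954)) = 8*(-9466 + 6954) = 8*(-2512) = -20096)
r = 3*I*√2217 (r = √(-20096 + 143) = √(-19953) = 3*I*√2217 ≈ 141.26*I)
r - 12194 = 3*I*√2217 - 12194 = -12194 + 3*I*√2217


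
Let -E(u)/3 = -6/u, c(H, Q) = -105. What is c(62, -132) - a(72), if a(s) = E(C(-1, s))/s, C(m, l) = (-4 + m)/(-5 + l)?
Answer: -2033/20 ≈ -101.65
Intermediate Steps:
C(m, l) = (-4 + m)/(-5 + l)
E(u) = 18/u (E(u) = -(-18)/u = 18/u)
a(s) = (18 - 18*s/5)/s (a(s) = (18/(((-4 - 1)/(-5 + s))))/s = (18/((-5/(-5 + s))))/s = (18*(1 - s/5))/s = (18 - 18*s/5)/s)
c(62, -132) - a(72) = -105 - (-18/5 + 18/72) = -105 - (-18/5 + 18*(1/72)) = -105 - (-18/5 + 1/4) = -105 - 1*(-67/20) = -105 + 67/20 = -2033/20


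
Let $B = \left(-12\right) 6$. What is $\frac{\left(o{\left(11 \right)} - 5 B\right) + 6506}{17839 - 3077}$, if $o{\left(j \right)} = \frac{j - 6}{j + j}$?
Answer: $\frac{151057}{324764} \approx 0.46513$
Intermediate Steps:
$B = -72$
$o{\left(j \right)} = \frac{-6 + j}{2 j}$
$\frac{\left(o{\left(11 \right)} - 5 B\right) + 6506}{17839 - 3077} = \frac{\left(\frac{-6 + 11}{2 \cdot 11} - -360\right) + 6506}{17839 - 3077} = \frac{\left(\frac{1}{2} \cdot \frac{1}{11} \cdot 5 + 360\right) + 6506}{14762} = \left(\left(\frac{5}{22} + 360\right) + 6506\right) \frac{1}{14762} = \left(\frac{7925}{22} + 6506\right) \frac{1}{14762} = \frac{151057}{22} \cdot \frac{1}{14762} = \frac{151057}{324764}$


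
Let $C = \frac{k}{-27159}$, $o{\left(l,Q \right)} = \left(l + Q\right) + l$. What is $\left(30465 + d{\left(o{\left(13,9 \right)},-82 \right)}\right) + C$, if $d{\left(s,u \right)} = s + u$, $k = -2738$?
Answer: $\frac{826125200}{27159} \approx 30418.0$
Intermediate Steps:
$o{\left(l,Q \right)} = Q + 2 l$ ($o{\left(l,Q \right)} = \left(Q + l\right) + l = Q + 2 l$)
$C = \frac{2738}{27159}$ ($C = - \frac{2738}{-27159} = \left(-2738\right) \left(- \frac{1}{27159}\right) = \frac{2738}{27159} \approx 0.10081$)
$\left(30465 + d{\left(o{\left(13,9 \right)},-82 \right)}\right) + C = \left(30465 + \left(\left(9 + 2 \cdot 13\right) - 82\right)\right) + \frac{2738}{27159} = \left(30465 + \left(\left(9 + 26\right) - 82\right)\right) + \frac{2738}{27159} = \left(30465 + \left(35 - 82\right)\right) + \frac{2738}{27159} = \left(30465 - 47\right) + \frac{2738}{27159} = 30418 + \frac{2738}{27159} = \frac{826125200}{27159}$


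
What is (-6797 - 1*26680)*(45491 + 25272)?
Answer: -2368932951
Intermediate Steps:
(-6797 - 1*26680)*(45491 + 25272) = (-6797 - 26680)*70763 = -33477*70763 = -2368932951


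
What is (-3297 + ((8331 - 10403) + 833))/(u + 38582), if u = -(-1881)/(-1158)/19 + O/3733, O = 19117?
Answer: -103747536/882563903 ≈ -0.11755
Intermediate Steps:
u = 7255973/1440938 (u = -(-1881)/(-1158)/19 + 19117/3733 = -(-1881)*(-1)/1158*(1/19) + 19117*(1/3733) = -3*209/386*(1/19) + 19117/3733 = -627/386*1/19 + 19117/3733 = -33/386 + 19117/3733 = 7255973/1440938 ≈ 5.0356)
(-3297 + ((8331 - 10403) + 833))/(u + 38582) = (-3297 + ((8331 - 10403) + 833))/(7255973/1440938 + 38582) = (-3297 + (-2072 + 833))/(55601525889/1440938) = (-3297 - 1239)*(1440938/55601525889) = -4536*1440938/55601525889 = -103747536/882563903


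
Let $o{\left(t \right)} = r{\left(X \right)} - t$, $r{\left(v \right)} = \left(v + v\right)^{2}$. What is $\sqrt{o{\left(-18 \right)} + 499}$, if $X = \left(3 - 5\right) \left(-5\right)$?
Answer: $\sqrt{917} \approx 30.282$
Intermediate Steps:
$X = 10$ ($X = \left(-2\right) \left(-5\right) = 10$)
$r{\left(v \right)} = 4 v^{2}$ ($r{\left(v \right)} = \left(2 v\right)^{2} = 4 v^{2}$)
$o{\left(t \right)} = 400 - t$ ($o{\left(t \right)} = 4 \cdot 10^{2} - t = 4 \cdot 100 - t = 400 - t$)
$\sqrt{o{\left(-18 \right)} + 499} = \sqrt{\left(400 - -18\right) + 499} = \sqrt{\left(400 + 18\right) + 499} = \sqrt{418 + 499} = \sqrt{917}$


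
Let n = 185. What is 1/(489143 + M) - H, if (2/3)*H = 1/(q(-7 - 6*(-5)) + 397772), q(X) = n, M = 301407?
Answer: -393934/157302453175 ≈ -2.5043e-6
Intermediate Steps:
q(X) = 185
H = 3/795914 (H = 3/(2*(185 + 397772)) = (3/2)/397957 = (3/2)*(1/397957) = 3/795914 ≈ 3.7693e-6)
1/(489143 + M) - H = 1/(489143 + 301407) - 1*3/795914 = 1/790550 - 3/795914 = -393934/157302453175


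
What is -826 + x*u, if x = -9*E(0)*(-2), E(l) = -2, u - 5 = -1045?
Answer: 36614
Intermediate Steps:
u = -1040 (u = 5 - 1045 = -1040)
x = -36 (x = -9*(-2)*(-2) = 18*(-2) = -36)
-826 + x*u = -826 - 36*(-1040) = -826 + 37440 = 36614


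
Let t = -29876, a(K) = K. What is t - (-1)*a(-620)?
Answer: -30496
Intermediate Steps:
t - (-1)*a(-620) = -29876 - (-1)*(-620) = -29876 - 1*620 = -29876 - 620 = -30496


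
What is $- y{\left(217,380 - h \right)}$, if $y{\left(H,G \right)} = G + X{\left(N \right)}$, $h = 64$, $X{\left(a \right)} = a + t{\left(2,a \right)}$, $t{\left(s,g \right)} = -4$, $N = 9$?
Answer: $-321$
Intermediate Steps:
$X{\left(a \right)} = -4 + a$ ($X{\left(a \right)} = a - 4 = -4 + a$)
$y{\left(H,G \right)} = 5 + G$ ($y{\left(H,G \right)} = G + \left(-4 + 9\right) = G + 5 = 5 + G$)
$- y{\left(217,380 - h \right)} = - (5 + \left(380 - 64\right)) = - (5 + 316) = \left(-1\right) 321 = -321$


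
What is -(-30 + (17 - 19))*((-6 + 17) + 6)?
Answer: 544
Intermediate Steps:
-(-30 + (17 - 19))*((-6 + 17) + 6) = -(-30 - 2)*(11 + 6) = -(-32)*17 = -1*(-544) = 544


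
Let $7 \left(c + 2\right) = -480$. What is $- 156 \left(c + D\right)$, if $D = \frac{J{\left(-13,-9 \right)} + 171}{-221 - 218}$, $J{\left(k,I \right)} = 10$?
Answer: $\frac{34028748}{3073} \approx 11073.0$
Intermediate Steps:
$c = - \frac{494}{7}$ ($c = -2 + \frac{1}{7} \left(-480\right) = -2 - \frac{480}{7} = - \frac{494}{7} \approx -70.571$)
$D = - \frac{181}{439}$ ($D = \frac{10 + 171}{-221 - 218} = \frac{181}{-439} = 181 \left(- \frac{1}{439}\right) = - \frac{181}{439} \approx -0.4123$)
$- 156 \left(c + D\right) = - 156 \left(- \frac{494}{7} - \frac{181}{439}\right) = \left(-156\right) \left(- \frac{218133}{3073}\right) = \frac{34028748}{3073}$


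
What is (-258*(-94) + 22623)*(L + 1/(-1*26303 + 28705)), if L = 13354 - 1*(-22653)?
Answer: 4054163203125/2402 ≈ 1.6878e+9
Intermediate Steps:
L = 36007 (L = 13354 + 22653 = 36007)
(-258*(-94) + 22623)*(L + 1/(-1*26303 + 28705)) = (-258*(-94) + 22623)*(36007 + 1/(-1*26303 + 28705)) = (24252 + 22623)*(36007 + 1/(-26303 + 28705)) = 46875*(36007 + 1/2402) = 46875*(86488815/2402) = 4054163203125/2402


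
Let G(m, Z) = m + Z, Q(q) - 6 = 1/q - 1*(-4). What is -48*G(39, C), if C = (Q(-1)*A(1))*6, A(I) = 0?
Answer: -1872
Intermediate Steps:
Q(q) = 10 + 1/q (Q(q) = 6 + (1/q - 1*(-4)) = 6 + (1/q + 4) = 6 + (4 + 1/q) = 10 + 1/q)
C = 0 (C = ((10 + 1/(-1))*0)*6 = ((10 - 1)*0)*6 = (9*0)*6 = 0*6 = 0)
G(m, Z) = Z + m
-48*G(39, C) = -48*(0 + 39) = -48*39 = -1872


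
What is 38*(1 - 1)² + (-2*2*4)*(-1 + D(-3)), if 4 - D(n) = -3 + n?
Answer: -144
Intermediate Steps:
D(n) = 7 - n (D(n) = 4 - (-3 + n) = 4 + (3 - n) = 7 - n)
38*(1 - 1)² + (-2*2*4)*(-1 + D(-3)) = 38*(1 - 1)² + (-2*2*4)*(-1 + (7 - 1*(-3))) = 38*0² + (-4*4)*(-1 + (7 + 3)) = 38*0 - 16*(-1 + 10) = 0 - 16*9 = 0 - 144 = -144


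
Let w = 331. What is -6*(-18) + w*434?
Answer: 143762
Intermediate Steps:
-6*(-18) + w*434 = -6*(-18) + 331*434 = 108 + 143654 = 143762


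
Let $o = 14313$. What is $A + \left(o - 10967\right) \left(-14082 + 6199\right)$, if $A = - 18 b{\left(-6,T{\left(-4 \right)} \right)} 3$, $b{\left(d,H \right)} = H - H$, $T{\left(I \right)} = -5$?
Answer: $-26376518$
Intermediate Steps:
$b{\left(d,H \right)} = 0$
$A = 0$ ($A = \left(-18\right) 0 \cdot 3 = 0 \cdot 3 = 0$)
$A + \left(o - 10967\right) \left(-14082 + 6199\right) = 0 + \left(14313 - 10967\right) \left(-14082 + 6199\right) = 0 + 3346 \left(-7883\right) = 0 - 26376518 = -26376518$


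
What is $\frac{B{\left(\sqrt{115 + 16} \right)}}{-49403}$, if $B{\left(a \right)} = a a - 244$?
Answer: $\frac{113}{49403} \approx 0.0022873$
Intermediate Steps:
$B{\left(a \right)} = -244 + a^{2}$ ($B{\left(a \right)} = a^{2} - 244 = -244 + a^{2}$)
$\frac{B{\left(\sqrt{115 + 16} \right)}}{-49403} = \frac{-244 + \left(\sqrt{115 + 16}\right)^{2}}{-49403} = \left(-244 + \left(\sqrt{131}\right)^{2}\right) \left(- \frac{1}{49403}\right) = \left(-244 + 131\right) \left(- \frac{1}{49403}\right) = \left(-113\right) \left(- \frac{1}{49403}\right) = \frac{113}{49403}$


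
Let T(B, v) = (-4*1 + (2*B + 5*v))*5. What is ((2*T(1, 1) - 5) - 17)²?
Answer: 64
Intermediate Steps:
T(B, v) = -20 + 10*B + 25*v (T(B, v) = (-4 + (2*B + 5*v))*5 = (-4 + 2*B + 5*v)*5 = -20 + 10*B + 25*v)
((2*T(1, 1) - 5) - 17)² = ((2*(-20 + 10*1 + 25*1) - 5) - 17)² = ((2*(-20 + 10 + 25) - 5) - 17)² = ((2*15 - 5) - 17)² = ((30 - 5) - 17)² = (25 - 17)² = 8² = 64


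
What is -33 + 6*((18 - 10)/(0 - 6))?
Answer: -41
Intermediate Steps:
-33 + 6*((18 - 10)/(0 - 6)) = -33 + 6*(8/(-6)) = -33 + 6*(8*(-⅙)) = -33 + 6*(-4/3) = -33 - 8 = -41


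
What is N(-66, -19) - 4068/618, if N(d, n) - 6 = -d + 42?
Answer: 11064/103 ≈ 107.42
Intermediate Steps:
N(d, n) = 48 - d (N(d, n) = 6 + (-d + 42) = 6 + (42 - d) = 48 - d)
N(-66, -19) - 4068/618 = (48 - 1*(-66)) - 4068/618 = (48 + 66) - 4068/618 = 114 - 1*678/103 = 114 - 678/103 = 11064/103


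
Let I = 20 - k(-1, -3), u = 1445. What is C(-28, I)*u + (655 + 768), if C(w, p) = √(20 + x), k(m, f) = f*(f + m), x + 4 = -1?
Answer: 1423 + 1445*√15 ≈ 7019.5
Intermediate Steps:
x = -5 (x = -4 - 1 = -5)
I = 8 (I = 20 - (-3)*(-3 - 1) = 20 - (-3)*(-4) = 20 - 1*12 = 20 - 12 = 8)
C(w, p) = √15 (C(w, p) = √(20 - 5) = √15)
C(-28, I)*u + (655 + 768) = √15*1445 + (655 + 768) = 1445*√15 + 1423 = 1423 + 1445*√15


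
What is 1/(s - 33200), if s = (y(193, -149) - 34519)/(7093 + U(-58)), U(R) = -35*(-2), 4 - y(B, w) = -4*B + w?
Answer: -7163/237845194 ≈ -3.0116e-5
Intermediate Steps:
y(B, w) = 4 - w + 4*B (y(B, w) = 4 - (-4*B + w) = 4 - (w - 4*B) = 4 + (-w + 4*B) = 4 - w + 4*B)
U(R) = 70
s = -33594/7163 (s = ((4 - 1*(-149) + 4*193) - 34519)/(7093 + 70) = ((4 + 149 + 772) - 34519)/7163 = (925 - 34519)*(1/7163) = -33594*1/7163 = -33594/7163 ≈ -4.6899)
1/(s - 33200) = 1/(-33594/7163 - 33200) = 1/(-237845194/7163) = -7163/237845194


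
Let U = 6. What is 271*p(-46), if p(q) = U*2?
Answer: 3252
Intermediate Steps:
p(q) = 12 (p(q) = 6*2 = 12)
271*p(-46) = 271*12 = 3252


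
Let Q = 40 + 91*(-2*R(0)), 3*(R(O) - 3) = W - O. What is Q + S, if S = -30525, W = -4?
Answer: -92365/3 ≈ -30788.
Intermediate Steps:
R(O) = 5/3 - O/3 (R(O) = 3 + (-4 - O)/3 = 3 + (-4/3 - O/3) = 5/3 - O/3)
Q = -790/3 (Q = 40 + 91*(-2*(5/3 - 1/3*0)) = 40 + 91*(-2*(5/3 + 0)) = 40 + 91*(-2*5/3) = 40 + 91*(-10/3) = 40 - 910/3 = -790/3 ≈ -263.33)
Q + S = -790/3 - 30525 = -92365/3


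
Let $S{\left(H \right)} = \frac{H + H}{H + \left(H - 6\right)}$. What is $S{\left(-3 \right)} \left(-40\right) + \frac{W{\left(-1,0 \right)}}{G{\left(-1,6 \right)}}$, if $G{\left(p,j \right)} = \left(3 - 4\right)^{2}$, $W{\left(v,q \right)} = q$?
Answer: $-20$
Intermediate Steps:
$G{\left(p,j \right)} = 1$ ($G{\left(p,j \right)} = \left(-1\right)^{2} = 1$)
$S{\left(H \right)} = \frac{2 H}{-6 + 2 H}$ ($S{\left(H \right)} = \frac{2 H}{H + \left(-6 + H\right)} = \frac{2 H}{-6 + 2 H}$)
$S{\left(-3 \right)} \left(-40\right) + \frac{W{\left(-1,0 \right)}}{G{\left(-1,6 \right)}} = - \frac{3}{-3 - 3} \left(-40\right) + \frac{0}{1} = - \frac{3}{-6} \left(-40\right) + 0 \cdot 1 = \left(-3\right) \left(- \frac{1}{6}\right) \left(-40\right) + 0 = \frac{1}{2} \left(-40\right) + 0 = -20 + 0 = -20$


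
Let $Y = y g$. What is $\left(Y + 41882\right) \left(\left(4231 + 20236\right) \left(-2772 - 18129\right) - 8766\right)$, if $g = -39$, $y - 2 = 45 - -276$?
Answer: $-14976159613905$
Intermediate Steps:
$y = 323$ ($y = 2 + \left(45 - -276\right) = 2 + \left(45 + 276\right) = 2 + 321 = 323$)
$Y = -12597$ ($Y = 323 \left(-39\right) = -12597$)
$\left(Y + 41882\right) \left(\left(4231 + 20236\right) \left(-2772 - 18129\right) - 8766\right) = \left(-12597 + 41882\right) \left(\left(4231 + 20236\right) \left(-2772 - 18129\right) - 8766\right) = 29285 \left(24467 \left(-20901\right) - 8766\right) = 29285 \left(-511384767 - 8766\right) = 29285 \left(-511393533\right) = -14976159613905$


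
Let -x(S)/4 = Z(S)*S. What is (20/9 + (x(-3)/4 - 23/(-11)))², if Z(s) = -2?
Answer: 27889/9801 ≈ 2.8455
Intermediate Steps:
x(S) = 8*S (x(S) = -(-8)*S = 8*S)
(20/9 + (x(-3)/4 - 23/(-11)))² = (20/9 + ((8*(-3))/4 - 23/(-11)))² = (20*(⅑) + (-24*¼ - 23*(-1/11)))² = (20/9 + (-6 + 23/11))² = (20/9 - 43/11)² = (-167/99)² = 27889/9801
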